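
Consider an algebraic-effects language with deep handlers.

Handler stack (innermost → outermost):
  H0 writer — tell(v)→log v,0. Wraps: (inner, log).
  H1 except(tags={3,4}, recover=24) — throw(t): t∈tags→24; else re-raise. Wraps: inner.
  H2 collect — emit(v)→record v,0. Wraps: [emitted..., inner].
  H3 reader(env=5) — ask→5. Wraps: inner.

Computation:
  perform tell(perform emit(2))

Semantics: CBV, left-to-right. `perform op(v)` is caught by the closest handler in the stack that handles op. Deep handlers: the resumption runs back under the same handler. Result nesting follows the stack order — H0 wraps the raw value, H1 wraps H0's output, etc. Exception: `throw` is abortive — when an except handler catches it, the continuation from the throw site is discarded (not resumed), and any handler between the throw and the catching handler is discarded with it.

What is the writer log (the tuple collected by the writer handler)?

Answer: (0)

Evaluation trace:
emit(2) @ H2 ⇒ out+=2
tell(0) @ H0 ⇒ log+=0
H0 returns (0, (0))
H1 returns (0, (0))
H2 returns [2, (0, (0))]
H3 returns [2, (0, (0))]
= [2, (0, (0))]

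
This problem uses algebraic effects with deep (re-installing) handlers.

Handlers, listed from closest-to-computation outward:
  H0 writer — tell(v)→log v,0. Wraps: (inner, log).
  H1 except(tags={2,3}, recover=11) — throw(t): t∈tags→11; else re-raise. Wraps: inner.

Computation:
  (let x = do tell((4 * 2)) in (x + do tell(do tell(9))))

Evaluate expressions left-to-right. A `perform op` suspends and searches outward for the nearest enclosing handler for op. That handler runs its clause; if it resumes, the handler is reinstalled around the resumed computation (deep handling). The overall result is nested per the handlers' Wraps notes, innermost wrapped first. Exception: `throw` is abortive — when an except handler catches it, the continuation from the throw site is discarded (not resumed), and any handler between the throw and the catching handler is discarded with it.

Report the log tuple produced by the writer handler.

Working:
tell(8) @ H0 ⇒ log+=8
tell(9) @ H0 ⇒ log+=9
tell(0) @ H0 ⇒ log+=0
H0 returns (0, (8, 9, 0))
H1 returns (0, (8, 9, 0))
= (0, (8, 9, 0))

Answer: (8, 9, 0)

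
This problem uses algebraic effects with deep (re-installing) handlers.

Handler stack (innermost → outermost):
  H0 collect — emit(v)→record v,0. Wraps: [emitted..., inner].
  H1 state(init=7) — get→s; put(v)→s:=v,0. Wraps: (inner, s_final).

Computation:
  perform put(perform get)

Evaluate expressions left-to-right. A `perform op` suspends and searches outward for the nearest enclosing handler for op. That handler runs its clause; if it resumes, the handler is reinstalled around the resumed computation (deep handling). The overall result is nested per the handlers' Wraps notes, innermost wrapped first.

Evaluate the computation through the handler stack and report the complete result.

Answer: ([0], 7)

Working:
get @ H1 ⇒ 7
put(7) @ H1 ⇒ s:=7
H0 returns [0]
H1 returns ([0], 7)
= ([0], 7)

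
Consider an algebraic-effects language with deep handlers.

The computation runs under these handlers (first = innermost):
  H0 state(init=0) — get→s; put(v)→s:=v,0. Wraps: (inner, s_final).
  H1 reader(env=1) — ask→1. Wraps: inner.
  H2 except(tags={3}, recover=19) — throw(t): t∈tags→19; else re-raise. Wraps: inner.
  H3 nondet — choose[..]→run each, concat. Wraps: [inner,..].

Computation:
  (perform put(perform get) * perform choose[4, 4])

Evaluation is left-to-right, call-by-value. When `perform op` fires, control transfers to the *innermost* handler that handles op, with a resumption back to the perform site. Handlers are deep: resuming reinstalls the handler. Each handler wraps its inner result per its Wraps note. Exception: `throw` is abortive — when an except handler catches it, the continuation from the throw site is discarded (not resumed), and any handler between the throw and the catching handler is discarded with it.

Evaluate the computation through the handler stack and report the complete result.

Answer: [(0, 0), (0, 0)]

Working:
get @ H0 ⇒ 0
put(0) @ H0 ⇒ s:=0
choose[4, 4] @ H3
  branch[0] choose=4:
    H0 returns (0, 0)
    H1 returns (0, 0)
    H2 returns (0, 0)
    H3 returns [(0, 0)]
  branch[1] choose=4:
    H0 returns (0, 0)
    H1 returns (0, 0)
    H2 returns (0, 0)
    H3 returns [(0, 0)]
= [(0, 0), (0, 0)]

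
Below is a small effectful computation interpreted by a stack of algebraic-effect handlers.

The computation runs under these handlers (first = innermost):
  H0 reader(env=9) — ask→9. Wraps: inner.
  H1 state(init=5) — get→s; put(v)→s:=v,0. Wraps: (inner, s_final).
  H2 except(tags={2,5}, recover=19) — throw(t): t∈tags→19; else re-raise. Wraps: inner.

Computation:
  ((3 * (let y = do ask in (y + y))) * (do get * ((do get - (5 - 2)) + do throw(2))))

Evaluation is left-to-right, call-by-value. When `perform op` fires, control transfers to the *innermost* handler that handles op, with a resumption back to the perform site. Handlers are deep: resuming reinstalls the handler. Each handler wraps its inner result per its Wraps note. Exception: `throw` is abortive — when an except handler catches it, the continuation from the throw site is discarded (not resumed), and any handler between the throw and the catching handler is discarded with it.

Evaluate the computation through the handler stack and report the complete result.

Evaluation trace:
ask @ H0 ⇒ 9
get @ H1 ⇒ 5
get @ H1 ⇒ 5
throw(2) @ H2 caught ⇒ 19
= 19

Answer: 19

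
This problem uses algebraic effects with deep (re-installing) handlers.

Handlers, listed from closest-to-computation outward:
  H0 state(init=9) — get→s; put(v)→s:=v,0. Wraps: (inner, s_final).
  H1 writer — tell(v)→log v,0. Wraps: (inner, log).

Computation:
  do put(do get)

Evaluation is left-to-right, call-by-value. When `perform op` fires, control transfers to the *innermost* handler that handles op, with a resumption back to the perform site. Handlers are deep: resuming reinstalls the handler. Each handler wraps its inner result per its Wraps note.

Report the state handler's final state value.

Step-by-step:
get @ H0 ⇒ 9
put(9) @ H0 ⇒ s:=9
H0 returns (0, 9)
H1 returns ((0, 9), ())
= ((0, 9), ())

Answer: 9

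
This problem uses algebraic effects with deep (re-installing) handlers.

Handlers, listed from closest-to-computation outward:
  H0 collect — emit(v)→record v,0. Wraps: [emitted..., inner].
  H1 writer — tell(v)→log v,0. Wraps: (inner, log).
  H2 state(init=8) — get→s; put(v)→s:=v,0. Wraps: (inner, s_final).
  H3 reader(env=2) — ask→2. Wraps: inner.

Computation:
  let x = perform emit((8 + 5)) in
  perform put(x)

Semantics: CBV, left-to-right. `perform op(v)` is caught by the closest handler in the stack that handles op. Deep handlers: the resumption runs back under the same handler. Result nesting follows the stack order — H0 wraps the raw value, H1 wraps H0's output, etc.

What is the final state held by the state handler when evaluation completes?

Answer: 0

Working:
emit(13) @ H0 ⇒ out+=13
put(0) @ H2 ⇒ s:=0
H0 returns [13, 0]
H1 returns ([13, 0], ())
H2 returns (([13, 0], ()), 0)
H3 returns (([13, 0], ()), 0)
= (([13, 0], ()), 0)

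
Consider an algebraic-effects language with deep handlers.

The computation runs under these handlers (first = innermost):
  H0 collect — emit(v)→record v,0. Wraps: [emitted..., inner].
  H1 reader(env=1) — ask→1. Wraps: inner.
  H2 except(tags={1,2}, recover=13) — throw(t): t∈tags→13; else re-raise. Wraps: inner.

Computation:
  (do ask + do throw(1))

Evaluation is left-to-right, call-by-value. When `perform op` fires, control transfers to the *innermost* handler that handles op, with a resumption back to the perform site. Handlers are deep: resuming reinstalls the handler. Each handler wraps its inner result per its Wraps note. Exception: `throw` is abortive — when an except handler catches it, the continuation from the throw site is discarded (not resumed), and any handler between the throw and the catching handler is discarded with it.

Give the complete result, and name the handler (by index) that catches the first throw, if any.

Answer: 13 ; first throw caught by: H2

Step-by-step:
ask @ H1 ⇒ 1
throw(1) @ H2 caught ⇒ 13
= 13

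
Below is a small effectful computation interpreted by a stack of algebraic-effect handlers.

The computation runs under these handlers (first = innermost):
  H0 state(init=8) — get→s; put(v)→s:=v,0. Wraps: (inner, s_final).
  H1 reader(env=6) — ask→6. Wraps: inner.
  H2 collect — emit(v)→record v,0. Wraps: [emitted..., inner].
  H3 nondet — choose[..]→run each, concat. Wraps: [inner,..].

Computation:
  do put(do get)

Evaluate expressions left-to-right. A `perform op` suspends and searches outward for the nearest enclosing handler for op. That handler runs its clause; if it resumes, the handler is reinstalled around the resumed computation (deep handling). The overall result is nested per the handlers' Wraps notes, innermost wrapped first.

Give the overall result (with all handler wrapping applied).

Working:
get @ H0 ⇒ 8
put(8) @ H0 ⇒ s:=8
H0 returns (0, 8)
H1 returns (0, 8)
H2 returns [(0, 8)]
H3 returns [[(0, 8)]]
= [[(0, 8)]]

Answer: [[(0, 8)]]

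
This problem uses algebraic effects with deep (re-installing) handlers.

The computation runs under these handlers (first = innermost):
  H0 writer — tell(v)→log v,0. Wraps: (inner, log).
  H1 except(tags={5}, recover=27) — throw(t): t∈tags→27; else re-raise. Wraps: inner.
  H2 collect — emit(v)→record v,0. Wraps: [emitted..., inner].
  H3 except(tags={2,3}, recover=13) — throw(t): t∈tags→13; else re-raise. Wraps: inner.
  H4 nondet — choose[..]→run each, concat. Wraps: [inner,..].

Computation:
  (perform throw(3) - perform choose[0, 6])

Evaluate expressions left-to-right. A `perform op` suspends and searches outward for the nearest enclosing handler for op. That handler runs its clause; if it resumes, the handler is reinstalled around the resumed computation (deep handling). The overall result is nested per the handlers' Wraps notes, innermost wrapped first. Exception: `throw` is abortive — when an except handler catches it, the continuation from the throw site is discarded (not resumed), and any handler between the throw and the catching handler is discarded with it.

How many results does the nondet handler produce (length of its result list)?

Answer: 1

Working:
throw(3) @ H1 re-raised
throw(3) @ H3 caught ⇒ 13
H4 returns [13]
= [13]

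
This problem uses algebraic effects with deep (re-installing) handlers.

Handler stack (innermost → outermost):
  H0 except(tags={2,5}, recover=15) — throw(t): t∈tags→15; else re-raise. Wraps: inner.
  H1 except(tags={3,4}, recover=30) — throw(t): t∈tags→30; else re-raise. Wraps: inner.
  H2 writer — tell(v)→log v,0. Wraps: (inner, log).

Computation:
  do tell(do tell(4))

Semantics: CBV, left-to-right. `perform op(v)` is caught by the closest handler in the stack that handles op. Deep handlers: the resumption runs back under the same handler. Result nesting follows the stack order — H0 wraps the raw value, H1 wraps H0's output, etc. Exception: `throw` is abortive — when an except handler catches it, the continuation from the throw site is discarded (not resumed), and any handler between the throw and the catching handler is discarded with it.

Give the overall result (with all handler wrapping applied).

Evaluation trace:
tell(4) @ H2 ⇒ log+=4
tell(0) @ H2 ⇒ log+=0
H0 returns 0
H1 returns 0
H2 returns (0, (4, 0))
= (0, (4, 0))

Answer: (0, (4, 0))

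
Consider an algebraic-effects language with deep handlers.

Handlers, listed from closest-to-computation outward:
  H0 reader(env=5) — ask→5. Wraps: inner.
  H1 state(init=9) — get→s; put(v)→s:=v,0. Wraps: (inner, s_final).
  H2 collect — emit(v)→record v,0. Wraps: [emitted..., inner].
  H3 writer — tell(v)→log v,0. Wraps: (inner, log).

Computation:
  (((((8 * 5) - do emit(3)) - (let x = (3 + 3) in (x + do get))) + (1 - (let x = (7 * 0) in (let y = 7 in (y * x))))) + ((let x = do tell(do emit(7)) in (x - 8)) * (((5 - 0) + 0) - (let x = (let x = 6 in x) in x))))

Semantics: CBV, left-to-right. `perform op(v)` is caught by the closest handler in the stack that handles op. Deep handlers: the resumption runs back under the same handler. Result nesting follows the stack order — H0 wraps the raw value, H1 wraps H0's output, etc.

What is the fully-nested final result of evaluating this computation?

Evaluation trace:
emit(3) @ H2 ⇒ out+=3
get @ H1 ⇒ 9
emit(7) @ H2 ⇒ out+=7
tell(0) @ H3 ⇒ log+=0
H0 returns 34
H1 returns (34, 9)
H2 returns [3, 7, (34, 9)]
H3 returns ([3, 7, (34, 9)], (0))
= ([3, 7, (34, 9)], (0))

Answer: ([3, 7, (34, 9)], (0))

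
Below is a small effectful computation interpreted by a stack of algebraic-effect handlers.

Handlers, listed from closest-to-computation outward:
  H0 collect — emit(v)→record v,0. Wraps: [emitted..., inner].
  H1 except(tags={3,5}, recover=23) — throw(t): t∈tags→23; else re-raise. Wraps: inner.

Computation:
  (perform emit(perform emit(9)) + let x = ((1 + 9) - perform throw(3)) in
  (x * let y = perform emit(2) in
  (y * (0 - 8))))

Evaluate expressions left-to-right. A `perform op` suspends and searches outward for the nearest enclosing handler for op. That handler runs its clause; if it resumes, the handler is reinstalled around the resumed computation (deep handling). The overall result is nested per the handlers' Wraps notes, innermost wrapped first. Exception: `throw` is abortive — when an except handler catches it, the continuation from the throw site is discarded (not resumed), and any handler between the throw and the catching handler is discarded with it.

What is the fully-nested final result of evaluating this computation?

Evaluation trace:
emit(9) @ H0 ⇒ out+=9
emit(0) @ H0 ⇒ out+=0
throw(3) @ H1 caught ⇒ 23
= 23

Answer: 23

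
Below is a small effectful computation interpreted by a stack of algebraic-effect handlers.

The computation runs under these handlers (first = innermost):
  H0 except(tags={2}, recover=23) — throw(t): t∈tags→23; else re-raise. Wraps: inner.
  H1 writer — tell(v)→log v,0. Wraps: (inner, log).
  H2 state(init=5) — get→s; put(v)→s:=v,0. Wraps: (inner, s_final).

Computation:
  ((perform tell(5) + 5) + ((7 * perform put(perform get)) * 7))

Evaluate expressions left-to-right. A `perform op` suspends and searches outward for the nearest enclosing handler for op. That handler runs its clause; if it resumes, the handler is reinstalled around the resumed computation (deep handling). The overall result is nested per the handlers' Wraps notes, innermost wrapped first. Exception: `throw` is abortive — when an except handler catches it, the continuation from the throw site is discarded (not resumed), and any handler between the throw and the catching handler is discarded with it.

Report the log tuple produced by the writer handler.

Answer: (5)

Working:
tell(5) @ H1 ⇒ log+=5
get @ H2 ⇒ 5
put(5) @ H2 ⇒ s:=5
H0 returns 5
H1 returns (5, (5))
H2 returns ((5, (5)), 5)
= ((5, (5)), 5)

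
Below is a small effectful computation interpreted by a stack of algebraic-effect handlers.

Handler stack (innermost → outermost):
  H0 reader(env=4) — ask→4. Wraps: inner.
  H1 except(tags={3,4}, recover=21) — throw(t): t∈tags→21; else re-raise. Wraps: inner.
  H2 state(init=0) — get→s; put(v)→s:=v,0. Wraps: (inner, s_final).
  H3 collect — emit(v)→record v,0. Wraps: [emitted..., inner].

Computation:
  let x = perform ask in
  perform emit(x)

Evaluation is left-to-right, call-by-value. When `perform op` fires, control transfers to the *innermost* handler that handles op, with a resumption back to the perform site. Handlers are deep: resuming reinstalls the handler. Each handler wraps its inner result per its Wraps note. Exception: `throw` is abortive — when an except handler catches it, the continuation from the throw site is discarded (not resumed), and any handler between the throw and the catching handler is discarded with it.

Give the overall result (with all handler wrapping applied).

Working:
ask @ H0 ⇒ 4
emit(4) @ H3 ⇒ out+=4
H0 returns 0
H1 returns 0
H2 returns (0, 0)
H3 returns [4, (0, 0)]
= [4, (0, 0)]

Answer: [4, (0, 0)]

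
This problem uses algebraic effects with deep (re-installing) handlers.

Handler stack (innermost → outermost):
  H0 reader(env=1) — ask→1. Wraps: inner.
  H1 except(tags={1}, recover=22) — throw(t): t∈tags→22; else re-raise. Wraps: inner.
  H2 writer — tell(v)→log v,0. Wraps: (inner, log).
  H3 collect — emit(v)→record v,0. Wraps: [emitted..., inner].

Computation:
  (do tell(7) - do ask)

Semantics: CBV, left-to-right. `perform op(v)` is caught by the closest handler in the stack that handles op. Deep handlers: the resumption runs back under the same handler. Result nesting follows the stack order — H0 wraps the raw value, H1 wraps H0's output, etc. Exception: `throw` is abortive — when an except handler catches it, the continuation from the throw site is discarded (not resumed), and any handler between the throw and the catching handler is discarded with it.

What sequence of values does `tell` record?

Working:
tell(7) @ H2 ⇒ log+=7
ask @ H0 ⇒ 1
H0 returns -1
H1 returns -1
H2 returns (-1, (7))
H3 returns [(-1, (7))]
= [(-1, (7))]

Answer: (7)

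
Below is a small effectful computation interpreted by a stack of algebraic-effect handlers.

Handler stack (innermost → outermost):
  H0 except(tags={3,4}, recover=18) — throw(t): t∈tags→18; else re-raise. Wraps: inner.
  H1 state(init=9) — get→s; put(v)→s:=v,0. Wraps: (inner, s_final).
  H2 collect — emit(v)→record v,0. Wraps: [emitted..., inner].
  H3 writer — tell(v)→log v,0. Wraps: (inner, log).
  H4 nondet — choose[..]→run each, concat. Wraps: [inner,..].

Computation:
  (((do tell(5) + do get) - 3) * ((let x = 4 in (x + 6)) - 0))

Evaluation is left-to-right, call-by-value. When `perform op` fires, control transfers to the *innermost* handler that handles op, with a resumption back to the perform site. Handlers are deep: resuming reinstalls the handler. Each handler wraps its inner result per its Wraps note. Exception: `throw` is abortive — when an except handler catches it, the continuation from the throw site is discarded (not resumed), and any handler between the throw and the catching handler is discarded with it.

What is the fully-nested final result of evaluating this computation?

Working:
tell(5) @ H3 ⇒ log+=5
get @ H1 ⇒ 9
H0 returns 60
H1 returns (60, 9)
H2 returns [(60, 9)]
H3 returns ([(60, 9)], (5))
H4 returns [([(60, 9)], (5))]
= [([(60, 9)], (5))]

Answer: [([(60, 9)], (5))]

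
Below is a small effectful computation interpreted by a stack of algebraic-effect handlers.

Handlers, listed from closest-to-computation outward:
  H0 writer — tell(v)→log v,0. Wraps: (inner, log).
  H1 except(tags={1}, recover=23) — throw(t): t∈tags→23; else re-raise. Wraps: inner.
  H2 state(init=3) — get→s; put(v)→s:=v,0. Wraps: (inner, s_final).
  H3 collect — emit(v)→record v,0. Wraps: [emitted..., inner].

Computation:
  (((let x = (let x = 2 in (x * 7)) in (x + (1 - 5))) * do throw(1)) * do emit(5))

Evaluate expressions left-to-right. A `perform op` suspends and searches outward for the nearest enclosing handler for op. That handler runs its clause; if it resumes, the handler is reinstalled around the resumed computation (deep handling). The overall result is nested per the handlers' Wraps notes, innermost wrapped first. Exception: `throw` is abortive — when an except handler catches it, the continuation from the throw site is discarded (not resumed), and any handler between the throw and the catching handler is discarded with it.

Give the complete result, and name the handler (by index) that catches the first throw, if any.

Step-by-step:
throw(1) @ H1 caught ⇒ 23
H2 returns (23, 3)
H3 returns [(23, 3)]
= [(23, 3)]

Answer: [(23, 3)] ; first throw caught by: H1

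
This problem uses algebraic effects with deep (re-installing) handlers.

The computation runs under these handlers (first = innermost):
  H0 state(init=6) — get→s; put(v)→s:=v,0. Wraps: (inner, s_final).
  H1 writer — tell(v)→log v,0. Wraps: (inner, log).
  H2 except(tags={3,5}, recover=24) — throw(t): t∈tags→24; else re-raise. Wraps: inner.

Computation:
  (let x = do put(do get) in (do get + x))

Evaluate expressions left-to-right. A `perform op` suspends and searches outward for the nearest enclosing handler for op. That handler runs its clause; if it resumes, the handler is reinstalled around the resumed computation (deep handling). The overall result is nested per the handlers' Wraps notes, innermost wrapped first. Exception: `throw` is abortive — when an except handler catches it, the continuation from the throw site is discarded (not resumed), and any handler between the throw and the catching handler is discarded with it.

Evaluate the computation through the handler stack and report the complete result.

Answer: ((6, 6), ())

Evaluation trace:
get @ H0 ⇒ 6
put(6) @ H0 ⇒ s:=6
get @ H0 ⇒ 6
H0 returns (6, 6)
H1 returns ((6, 6), ())
H2 returns ((6, 6), ())
= ((6, 6), ())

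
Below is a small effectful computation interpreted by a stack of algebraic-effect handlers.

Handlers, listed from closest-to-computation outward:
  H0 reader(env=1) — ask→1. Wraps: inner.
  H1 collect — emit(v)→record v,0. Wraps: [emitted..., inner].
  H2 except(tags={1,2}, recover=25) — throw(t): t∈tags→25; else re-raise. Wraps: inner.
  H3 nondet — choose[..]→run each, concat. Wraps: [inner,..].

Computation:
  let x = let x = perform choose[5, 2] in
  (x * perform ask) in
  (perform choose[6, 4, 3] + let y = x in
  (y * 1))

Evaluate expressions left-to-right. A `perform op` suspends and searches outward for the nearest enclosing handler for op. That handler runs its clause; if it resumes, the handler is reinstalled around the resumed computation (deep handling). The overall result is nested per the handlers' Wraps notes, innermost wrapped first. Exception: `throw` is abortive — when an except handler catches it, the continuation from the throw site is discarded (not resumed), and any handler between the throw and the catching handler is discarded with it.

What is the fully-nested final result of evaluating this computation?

Answer: [[11], [9], [8], [8], [6], [5]]

Working:
choose[5, 2] @ H3
  branch[0] choose=5:
    ask @ H0 ⇒ 1
    choose[6, 4, 3] @ H3
      branch[0] choose=6:
        H0 returns 11
        H1 returns [11]
        H2 returns [11]
        H3 returns [[11]]
      branch[1] choose=4:
        H0 returns 9
        H1 returns [9]
        H2 returns [9]
        H3 returns [[9]]
      branch[2] choose=3:
        H0 returns 8
        H1 returns [8]
        H2 returns [8]
        H3 returns [[8]]
  branch[1] choose=2:
    ask @ H0 ⇒ 1
    choose[6, 4, 3] @ H3
      branch[0] choose=6:
        H0 returns 8
        H1 returns [8]
        H2 returns [8]
        H3 returns [[8]]
      branch[1] choose=4:
        H0 returns 6
        H1 returns [6]
        H2 returns [6]
        H3 returns [[6]]
      branch[2] choose=3:
        H0 returns 5
        H1 returns [5]
        H2 returns [5]
        H3 returns [[5]]
= [[11], [9], [8], [8], [6], [5]]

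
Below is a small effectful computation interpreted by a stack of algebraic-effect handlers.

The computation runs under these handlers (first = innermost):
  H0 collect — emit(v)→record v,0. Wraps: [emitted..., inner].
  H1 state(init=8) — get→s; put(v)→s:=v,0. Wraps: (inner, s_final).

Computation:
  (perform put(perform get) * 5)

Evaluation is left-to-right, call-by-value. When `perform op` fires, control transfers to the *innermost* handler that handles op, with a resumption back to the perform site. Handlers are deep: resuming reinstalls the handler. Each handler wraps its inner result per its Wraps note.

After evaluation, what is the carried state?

Evaluation trace:
get @ H1 ⇒ 8
put(8) @ H1 ⇒ s:=8
H0 returns [0]
H1 returns ([0], 8)
= ([0], 8)

Answer: 8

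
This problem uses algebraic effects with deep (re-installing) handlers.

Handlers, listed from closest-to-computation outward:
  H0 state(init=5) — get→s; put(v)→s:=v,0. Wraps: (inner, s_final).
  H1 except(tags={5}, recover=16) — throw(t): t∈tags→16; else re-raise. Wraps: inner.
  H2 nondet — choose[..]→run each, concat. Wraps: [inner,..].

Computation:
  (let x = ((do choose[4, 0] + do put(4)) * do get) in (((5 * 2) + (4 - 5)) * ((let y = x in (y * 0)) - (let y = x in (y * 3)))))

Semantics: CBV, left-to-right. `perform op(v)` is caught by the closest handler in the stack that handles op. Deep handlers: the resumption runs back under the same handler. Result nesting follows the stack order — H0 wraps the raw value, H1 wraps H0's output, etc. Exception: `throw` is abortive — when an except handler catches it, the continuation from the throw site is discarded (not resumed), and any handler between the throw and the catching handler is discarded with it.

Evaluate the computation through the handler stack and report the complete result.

Answer: [(-432, 4), (0, 4)]

Step-by-step:
choose[4, 0] @ H2
  branch[0] choose=4:
    put(4) @ H0 ⇒ s:=4
    get @ H0 ⇒ 4
    H0 returns (-432, 4)
    H1 returns (-432, 4)
    H2 returns [(-432, 4)]
  branch[1] choose=0:
    put(4) @ H0 ⇒ s:=4
    get @ H0 ⇒ 4
    H0 returns (0, 4)
    H1 returns (0, 4)
    H2 returns [(0, 4)]
= [(-432, 4), (0, 4)]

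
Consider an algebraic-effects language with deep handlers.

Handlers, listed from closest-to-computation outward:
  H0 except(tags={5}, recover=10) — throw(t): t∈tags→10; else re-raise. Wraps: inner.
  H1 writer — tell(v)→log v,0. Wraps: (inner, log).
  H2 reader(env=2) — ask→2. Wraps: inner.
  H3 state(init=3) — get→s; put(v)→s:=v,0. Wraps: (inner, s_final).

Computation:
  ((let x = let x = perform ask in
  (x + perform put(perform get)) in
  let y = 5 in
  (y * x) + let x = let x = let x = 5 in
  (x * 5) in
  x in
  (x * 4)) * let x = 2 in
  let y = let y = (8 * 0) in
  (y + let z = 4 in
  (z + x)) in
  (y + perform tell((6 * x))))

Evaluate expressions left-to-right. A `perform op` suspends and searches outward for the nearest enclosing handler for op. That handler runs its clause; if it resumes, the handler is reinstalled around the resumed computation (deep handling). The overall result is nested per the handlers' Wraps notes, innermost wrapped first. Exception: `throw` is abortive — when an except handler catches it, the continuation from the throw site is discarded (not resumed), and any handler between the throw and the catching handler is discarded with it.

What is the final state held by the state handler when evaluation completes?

Working:
ask @ H2 ⇒ 2
get @ H3 ⇒ 3
put(3) @ H3 ⇒ s:=3
tell(12) @ H1 ⇒ log+=12
H0 returns 660
H1 returns (660, (12))
H2 returns (660, (12))
H3 returns ((660, (12)), 3)
= ((660, (12)), 3)

Answer: 3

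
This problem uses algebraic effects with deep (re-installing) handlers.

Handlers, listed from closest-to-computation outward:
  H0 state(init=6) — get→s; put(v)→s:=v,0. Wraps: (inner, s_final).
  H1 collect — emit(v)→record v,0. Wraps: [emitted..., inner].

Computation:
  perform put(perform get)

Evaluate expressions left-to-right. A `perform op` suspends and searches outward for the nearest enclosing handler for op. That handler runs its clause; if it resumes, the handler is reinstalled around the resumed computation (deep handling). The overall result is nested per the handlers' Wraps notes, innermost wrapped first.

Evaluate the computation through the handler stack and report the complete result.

Answer: [(0, 6)]

Step-by-step:
get @ H0 ⇒ 6
put(6) @ H0 ⇒ s:=6
H0 returns (0, 6)
H1 returns [(0, 6)]
= [(0, 6)]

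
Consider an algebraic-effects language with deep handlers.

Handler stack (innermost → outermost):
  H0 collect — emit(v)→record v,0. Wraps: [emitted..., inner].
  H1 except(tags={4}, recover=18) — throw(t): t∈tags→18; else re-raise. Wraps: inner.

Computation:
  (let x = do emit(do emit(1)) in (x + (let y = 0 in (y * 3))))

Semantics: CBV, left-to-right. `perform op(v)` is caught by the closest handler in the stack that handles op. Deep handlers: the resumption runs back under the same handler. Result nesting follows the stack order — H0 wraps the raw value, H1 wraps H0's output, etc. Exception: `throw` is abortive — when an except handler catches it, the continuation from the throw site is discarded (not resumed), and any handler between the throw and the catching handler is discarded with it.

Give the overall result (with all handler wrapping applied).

Evaluation trace:
emit(1) @ H0 ⇒ out+=1
emit(0) @ H0 ⇒ out+=0
H0 returns [1, 0, 0]
H1 returns [1, 0, 0]
= [1, 0, 0]

Answer: [1, 0, 0]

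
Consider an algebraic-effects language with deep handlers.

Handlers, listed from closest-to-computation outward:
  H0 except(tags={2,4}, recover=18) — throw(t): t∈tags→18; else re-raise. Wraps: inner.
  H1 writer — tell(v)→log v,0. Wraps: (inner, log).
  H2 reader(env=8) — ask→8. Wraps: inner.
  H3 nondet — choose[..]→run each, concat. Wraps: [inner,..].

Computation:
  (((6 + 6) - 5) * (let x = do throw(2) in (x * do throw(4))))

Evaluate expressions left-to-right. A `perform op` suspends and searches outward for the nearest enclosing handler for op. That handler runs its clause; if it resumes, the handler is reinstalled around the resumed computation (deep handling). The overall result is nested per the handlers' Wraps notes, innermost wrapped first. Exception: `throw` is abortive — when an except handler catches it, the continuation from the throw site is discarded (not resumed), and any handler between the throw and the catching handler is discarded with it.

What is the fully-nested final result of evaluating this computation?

Working:
throw(2) @ H0 caught ⇒ 18
H1 returns (18, ())
H2 returns (18, ())
H3 returns [(18, ())]
= [(18, ())]

Answer: [(18, ())]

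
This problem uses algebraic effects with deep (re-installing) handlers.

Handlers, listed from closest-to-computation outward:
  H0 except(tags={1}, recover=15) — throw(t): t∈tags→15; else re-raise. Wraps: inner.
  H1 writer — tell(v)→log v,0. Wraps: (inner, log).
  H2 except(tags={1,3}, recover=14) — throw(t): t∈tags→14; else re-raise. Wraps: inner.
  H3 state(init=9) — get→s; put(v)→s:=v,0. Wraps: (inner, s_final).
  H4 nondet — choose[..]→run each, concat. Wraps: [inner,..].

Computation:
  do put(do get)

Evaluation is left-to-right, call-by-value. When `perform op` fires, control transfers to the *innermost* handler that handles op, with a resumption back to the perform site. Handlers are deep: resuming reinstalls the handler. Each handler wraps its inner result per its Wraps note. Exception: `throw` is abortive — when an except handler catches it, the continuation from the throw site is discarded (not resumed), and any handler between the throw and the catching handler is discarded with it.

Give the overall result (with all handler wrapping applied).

Evaluation trace:
get @ H3 ⇒ 9
put(9) @ H3 ⇒ s:=9
H0 returns 0
H1 returns (0, ())
H2 returns (0, ())
H3 returns ((0, ()), 9)
H4 returns [((0, ()), 9)]
= [((0, ()), 9)]

Answer: [((0, ()), 9)]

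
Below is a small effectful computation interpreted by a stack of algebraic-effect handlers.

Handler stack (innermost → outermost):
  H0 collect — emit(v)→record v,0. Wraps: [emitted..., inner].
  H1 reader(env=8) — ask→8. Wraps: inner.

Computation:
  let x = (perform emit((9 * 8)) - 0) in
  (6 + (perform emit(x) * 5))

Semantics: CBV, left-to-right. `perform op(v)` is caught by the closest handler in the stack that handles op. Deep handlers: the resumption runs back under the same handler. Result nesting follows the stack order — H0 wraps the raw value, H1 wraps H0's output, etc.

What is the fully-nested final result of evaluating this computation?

Answer: [72, 0, 6]

Evaluation trace:
emit(72) @ H0 ⇒ out+=72
emit(0) @ H0 ⇒ out+=0
H0 returns [72, 0, 6]
H1 returns [72, 0, 6]
= [72, 0, 6]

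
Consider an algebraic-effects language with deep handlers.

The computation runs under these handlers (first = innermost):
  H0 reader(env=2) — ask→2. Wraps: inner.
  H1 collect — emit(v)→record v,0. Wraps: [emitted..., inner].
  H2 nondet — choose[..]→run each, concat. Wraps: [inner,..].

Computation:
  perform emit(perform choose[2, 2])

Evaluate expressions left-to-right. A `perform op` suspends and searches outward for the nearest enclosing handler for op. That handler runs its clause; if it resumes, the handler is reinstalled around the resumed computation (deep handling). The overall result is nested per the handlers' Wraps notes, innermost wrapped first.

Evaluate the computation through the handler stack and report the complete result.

Evaluation trace:
choose[2, 2] @ H2
  branch[0] choose=2:
    emit(2) @ H1 ⇒ out+=2
    H0 returns 0
    H1 returns [2, 0]
    H2 returns [[2, 0]]
  branch[1] choose=2:
    emit(2) @ H1 ⇒ out+=2
    H0 returns 0
    H1 returns [2, 0]
    H2 returns [[2, 0]]
= [[2, 0], [2, 0]]

Answer: [[2, 0], [2, 0]]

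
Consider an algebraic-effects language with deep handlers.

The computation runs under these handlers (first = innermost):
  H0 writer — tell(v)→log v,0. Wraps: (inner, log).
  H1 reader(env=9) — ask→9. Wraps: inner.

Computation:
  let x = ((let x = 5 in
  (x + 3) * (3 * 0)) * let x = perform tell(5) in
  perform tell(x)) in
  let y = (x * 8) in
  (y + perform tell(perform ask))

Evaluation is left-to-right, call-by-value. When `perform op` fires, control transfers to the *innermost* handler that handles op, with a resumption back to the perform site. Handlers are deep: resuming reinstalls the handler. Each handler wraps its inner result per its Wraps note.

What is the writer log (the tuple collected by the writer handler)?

Evaluation trace:
tell(5) @ H0 ⇒ log+=5
tell(0) @ H0 ⇒ log+=0
ask @ H1 ⇒ 9
tell(9) @ H0 ⇒ log+=9
H0 returns (0, (5, 0, 9))
H1 returns (0, (5, 0, 9))
= (0, (5, 0, 9))

Answer: (5, 0, 9)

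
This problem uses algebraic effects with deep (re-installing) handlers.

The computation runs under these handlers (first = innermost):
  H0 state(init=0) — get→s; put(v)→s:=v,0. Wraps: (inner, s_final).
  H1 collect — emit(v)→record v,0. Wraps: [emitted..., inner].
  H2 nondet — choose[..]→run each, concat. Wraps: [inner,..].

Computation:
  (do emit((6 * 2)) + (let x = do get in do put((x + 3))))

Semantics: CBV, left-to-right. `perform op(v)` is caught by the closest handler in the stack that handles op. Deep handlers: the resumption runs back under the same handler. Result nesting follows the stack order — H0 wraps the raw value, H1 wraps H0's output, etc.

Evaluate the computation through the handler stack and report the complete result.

Evaluation trace:
emit(12) @ H1 ⇒ out+=12
get @ H0 ⇒ 0
put(3) @ H0 ⇒ s:=3
H0 returns (0, 3)
H1 returns [12, (0, 3)]
H2 returns [[12, (0, 3)]]
= [[12, (0, 3)]]

Answer: [[12, (0, 3)]]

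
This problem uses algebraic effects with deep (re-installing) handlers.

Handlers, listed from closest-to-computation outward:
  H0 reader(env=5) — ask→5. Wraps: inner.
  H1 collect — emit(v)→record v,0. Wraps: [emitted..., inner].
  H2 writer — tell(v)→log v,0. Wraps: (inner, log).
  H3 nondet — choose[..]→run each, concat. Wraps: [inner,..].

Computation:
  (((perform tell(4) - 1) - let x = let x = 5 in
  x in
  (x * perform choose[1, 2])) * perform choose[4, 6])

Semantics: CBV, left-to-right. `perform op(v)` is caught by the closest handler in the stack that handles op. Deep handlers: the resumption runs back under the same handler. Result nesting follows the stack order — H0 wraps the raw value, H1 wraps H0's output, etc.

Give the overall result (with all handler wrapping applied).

Answer: [([-24], (4)), ([-36], (4)), ([-44], (4)), ([-66], (4))]

Working:
tell(4) @ H2 ⇒ log+=4
choose[1, 2] @ H3
  branch[0] choose=1:
    choose[4, 6] @ H3
      branch[0] choose=4:
        H0 returns -24
        H1 returns [-24]
        H2 returns ([-24], (4))
        H3 returns [([-24], (4))]
      branch[1] choose=6:
        H0 returns -36
        H1 returns [-36]
        H2 returns ([-36], (4))
        H3 returns [([-36], (4))]
  branch[1] choose=2:
    choose[4, 6] @ H3
      branch[0] choose=4:
        H0 returns -44
        H1 returns [-44]
        H2 returns ([-44], (4))
        H3 returns [([-44], (4))]
      branch[1] choose=6:
        H0 returns -66
        H1 returns [-66]
        H2 returns ([-66], (4))
        H3 returns [([-66], (4))]
= [([-24], (4)), ([-36], (4)), ([-44], (4)), ([-66], (4))]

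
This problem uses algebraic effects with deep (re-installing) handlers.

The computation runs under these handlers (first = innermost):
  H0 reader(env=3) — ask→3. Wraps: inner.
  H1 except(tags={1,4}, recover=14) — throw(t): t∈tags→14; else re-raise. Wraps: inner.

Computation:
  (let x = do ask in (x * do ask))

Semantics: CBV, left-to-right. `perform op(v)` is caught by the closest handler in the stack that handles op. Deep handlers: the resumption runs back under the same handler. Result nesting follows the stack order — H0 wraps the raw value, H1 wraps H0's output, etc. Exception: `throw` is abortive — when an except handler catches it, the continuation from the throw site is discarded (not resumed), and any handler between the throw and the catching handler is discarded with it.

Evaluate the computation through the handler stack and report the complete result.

Answer: 9

Working:
ask @ H0 ⇒ 3
ask @ H0 ⇒ 3
H0 returns 9
H1 returns 9
= 9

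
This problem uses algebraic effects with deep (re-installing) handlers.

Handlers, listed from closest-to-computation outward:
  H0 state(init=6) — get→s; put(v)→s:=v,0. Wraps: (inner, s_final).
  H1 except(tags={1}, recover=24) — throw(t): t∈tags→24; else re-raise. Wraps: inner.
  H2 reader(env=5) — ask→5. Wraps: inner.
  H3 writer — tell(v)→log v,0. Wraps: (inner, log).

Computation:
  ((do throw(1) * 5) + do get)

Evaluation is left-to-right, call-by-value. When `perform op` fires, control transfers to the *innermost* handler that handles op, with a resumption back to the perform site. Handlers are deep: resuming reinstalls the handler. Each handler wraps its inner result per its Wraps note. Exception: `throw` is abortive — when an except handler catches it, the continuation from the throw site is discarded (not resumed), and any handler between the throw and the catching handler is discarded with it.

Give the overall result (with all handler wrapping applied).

Working:
throw(1) @ H1 caught ⇒ 24
H2 returns 24
H3 returns (24, ())
= (24, ())

Answer: (24, ())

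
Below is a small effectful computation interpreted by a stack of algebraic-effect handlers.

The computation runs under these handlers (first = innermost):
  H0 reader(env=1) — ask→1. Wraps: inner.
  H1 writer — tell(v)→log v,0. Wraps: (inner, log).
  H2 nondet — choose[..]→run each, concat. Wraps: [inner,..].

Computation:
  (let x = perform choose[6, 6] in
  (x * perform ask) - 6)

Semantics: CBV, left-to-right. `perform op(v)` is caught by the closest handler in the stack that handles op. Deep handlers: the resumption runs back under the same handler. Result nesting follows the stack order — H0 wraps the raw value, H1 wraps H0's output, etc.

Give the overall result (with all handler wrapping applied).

Step-by-step:
choose[6, 6] @ H2
  branch[0] choose=6:
    ask @ H0 ⇒ 1
    H0 returns 0
    H1 returns (0, ())
    H2 returns [(0, ())]
  branch[1] choose=6:
    ask @ H0 ⇒ 1
    H0 returns 0
    H1 returns (0, ())
    H2 returns [(0, ())]
= [(0, ()), (0, ())]

Answer: [(0, ()), (0, ())]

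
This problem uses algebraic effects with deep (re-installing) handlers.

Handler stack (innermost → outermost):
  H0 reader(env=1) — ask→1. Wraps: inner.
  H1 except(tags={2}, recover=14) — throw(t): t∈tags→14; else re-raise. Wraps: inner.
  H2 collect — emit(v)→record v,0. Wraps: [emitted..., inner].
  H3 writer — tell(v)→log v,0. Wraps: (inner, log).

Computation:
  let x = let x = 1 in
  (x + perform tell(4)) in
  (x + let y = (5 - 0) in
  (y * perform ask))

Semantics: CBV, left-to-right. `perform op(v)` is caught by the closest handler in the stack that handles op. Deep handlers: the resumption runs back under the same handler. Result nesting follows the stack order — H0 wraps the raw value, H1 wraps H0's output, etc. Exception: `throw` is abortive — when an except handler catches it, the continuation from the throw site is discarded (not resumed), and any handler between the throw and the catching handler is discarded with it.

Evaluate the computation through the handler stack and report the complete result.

Working:
tell(4) @ H3 ⇒ log+=4
ask @ H0 ⇒ 1
H0 returns 6
H1 returns 6
H2 returns [6]
H3 returns ([6], (4))
= ([6], (4))

Answer: ([6], (4))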